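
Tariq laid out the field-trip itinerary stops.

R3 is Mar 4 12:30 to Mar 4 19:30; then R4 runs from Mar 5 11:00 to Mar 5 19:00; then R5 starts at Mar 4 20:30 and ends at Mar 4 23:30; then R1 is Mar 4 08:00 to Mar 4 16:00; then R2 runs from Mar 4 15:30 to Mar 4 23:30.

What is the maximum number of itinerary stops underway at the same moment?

Walk through starts and ends in time order (an end at T is processed before a start at T):
Mar 4 08:00 start R1 → 1
Mar 4 12:30 start R3 → 2
Mar 4 15:30 start R2 → 3
Mar 4 16:00 end R1 → 2
Mar 4 19:30 end R3 → 1
Mar 4 20:30 start R5 → 2
Mar 4 23:30 end R2 → 1
Mar 4 23:30 end R5 → 0
Mar 5 11:00 start R4 → 1
Mar 5 19:00 end R4 → 0
Peak is 3, at Mar 4 15:30 (R1, R2, R3).

3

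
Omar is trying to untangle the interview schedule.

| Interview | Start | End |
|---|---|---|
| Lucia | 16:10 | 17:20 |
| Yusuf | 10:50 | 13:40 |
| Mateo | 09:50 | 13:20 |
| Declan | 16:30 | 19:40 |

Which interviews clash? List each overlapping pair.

Declan & Lucia, Mateo & Yusuf

Check each pair: they overlap iff neither finishes before the other starts.
Sorted by start: Mateo, Yusuf, Lucia, Declan.
Yusuf starts before Mateo ends → Mateo and Yusuf overlap.
Lucia starts after Mateo ends — done with Mateo.
Lucia starts after Yusuf ends — done with Yusuf.
Declan starts before Lucia ends → Lucia and Declan overlap.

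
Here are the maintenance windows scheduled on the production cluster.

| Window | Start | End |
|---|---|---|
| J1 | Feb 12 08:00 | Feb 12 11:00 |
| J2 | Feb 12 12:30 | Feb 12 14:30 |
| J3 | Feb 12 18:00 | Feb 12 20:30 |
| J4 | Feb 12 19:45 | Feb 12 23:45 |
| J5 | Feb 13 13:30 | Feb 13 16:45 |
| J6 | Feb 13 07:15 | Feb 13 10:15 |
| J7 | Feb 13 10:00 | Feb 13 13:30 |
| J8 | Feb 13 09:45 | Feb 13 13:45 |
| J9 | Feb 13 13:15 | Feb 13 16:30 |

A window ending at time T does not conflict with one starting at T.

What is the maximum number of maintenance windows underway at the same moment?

Sweep the timeline, counting +1 at each start and −1 at each end (ends before starts at a tie):
Feb 12 08:00 start J1 → 1
Feb 12 11:00 end J1 → 0
Feb 12 12:30 start J2 → 1
Feb 12 14:30 end J2 → 0
Feb 12 18:00 start J3 → 1
Feb 12 19:45 start J4 → 2
Feb 12 20:30 end J3 → 1
Feb 12 23:45 end J4 → 0
Feb 13 07:15 start J6 → 1
Feb 13 09:45 start J8 → 2
Feb 13 10:00 start J7 → 3
Feb 13 10:15 end J6 → 2
Feb 13 13:15 start J9 → 3
Feb 13 13:30 end J7 → 2
Feb 13 13:30 start J5 → 3
Feb 13 13:45 end J8 → 2
Feb 13 16:30 end J9 → 1
Feb 13 16:45 end J5 → 0
Peak is 3, at Feb 13 10:00 (J6, J7, J8).

3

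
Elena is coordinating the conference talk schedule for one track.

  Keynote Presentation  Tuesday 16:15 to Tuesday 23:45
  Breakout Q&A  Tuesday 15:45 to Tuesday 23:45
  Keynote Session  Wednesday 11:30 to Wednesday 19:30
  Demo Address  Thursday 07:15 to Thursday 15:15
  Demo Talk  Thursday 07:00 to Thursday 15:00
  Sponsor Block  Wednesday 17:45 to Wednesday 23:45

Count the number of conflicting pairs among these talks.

3

Two intervals overlap when each starts before the other ends.
Sorted by start: Breakout Q&A, Keynote Presentation, Keynote Session, Sponsor Block, Demo Talk, Demo Address.
Keynote Presentation starts before Breakout Q&A ends → Breakout Q&A and Keynote Presentation overlap.
Keynote Session starts after Breakout Q&A ends, so nothing later overlaps Breakout Q&A either.
Keynote Session starts after Keynote Presentation ends, so nothing later overlaps Keynote Presentation either.
Sponsor Block starts before Keynote Session ends → Keynote Session and Sponsor Block overlap.
Demo Talk starts after Keynote Session ends, so nothing later overlaps Keynote Session either.
Demo Talk starts after Sponsor Block ends, so nothing later overlaps Sponsor Block either.
Demo Address starts before Demo Talk ends → Demo Talk and Demo Address overlap.
Overlapping pairs: Breakout Q&A & Keynote Presentation, Demo Address & Demo Talk, Keynote Session & Sponsor Block — 3 in total.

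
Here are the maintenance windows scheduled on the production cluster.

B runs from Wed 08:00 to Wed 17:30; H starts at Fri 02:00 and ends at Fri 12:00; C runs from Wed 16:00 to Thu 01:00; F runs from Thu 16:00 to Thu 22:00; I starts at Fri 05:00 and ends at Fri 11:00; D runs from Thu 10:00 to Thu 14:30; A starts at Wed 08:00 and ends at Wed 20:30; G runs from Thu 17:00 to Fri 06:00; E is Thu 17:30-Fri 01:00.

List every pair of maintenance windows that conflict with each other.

Check each pair: they overlap iff neither finishes before the other starts.
Sorted by start: A, B, C, D, F, G, E, H, I.
B starts before A ends → A and B overlap.
C starts before A ends → A and C overlap.
D starts after A ends, so A has no further overlaps.
C starts before B ends → B and C overlap.
D starts after B ends, so B has no further overlaps.
D starts after C ends, so C has no further overlaps.
F starts after D ends, so D has no further overlaps.
G starts before F ends → F and G overlap.
E starts before F ends → F and E overlap.
H starts after F ends, so F has no further overlaps.
E starts before G ends → G and E overlap.
H starts before G ends → G and H overlap.
I starts before G ends → G and I overlap.
H starts after E ends, so E has no further overlaps.
I starts before H ends → H and I overlap.

A & B, A & C, B & C, E & F, E & G, F & G, G & H, G & I, H & I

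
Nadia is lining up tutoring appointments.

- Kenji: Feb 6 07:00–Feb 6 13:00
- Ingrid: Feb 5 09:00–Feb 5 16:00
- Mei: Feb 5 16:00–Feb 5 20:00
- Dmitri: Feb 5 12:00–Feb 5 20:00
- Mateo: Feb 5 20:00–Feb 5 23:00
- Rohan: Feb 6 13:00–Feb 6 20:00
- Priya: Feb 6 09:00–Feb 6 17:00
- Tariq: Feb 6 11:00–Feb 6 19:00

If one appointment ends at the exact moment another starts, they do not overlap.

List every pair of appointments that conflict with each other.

Sorted by start: Ingrid, Dmitri, Mei, Mateo, Kenji, Priya, Tariq, Rohan.
Dmitri starts before Ingrid ends → Ingrid and Dmitri overlap.
Mei starts exactly when Ingrid ends (back-to-back, no overlap) — done with Ingrid.
Mei starts before Dmitri ends → Dmitri and Mei overlap.
Mateo starts exactly when Dmitri ends (back-to-back, no overlap) — done with Dmitri.
Mateo starts exactly when Mei ends (back-to-back, no overlap) — done with Mei.
Kenji starts after Mateo ends — done with Mateo.
Priya starts before Kenji ends → Kenji and Priya overlap.
Tariq starts before Kenji ends → Kenji and Tariq overlap.
Rohan starts exactly when Kenji ends (back-to-back, no overlap).
Tariq starts before Priya ends → Priya and Tariq overlap.
Rohan starts before Priya ends → Priya and Rohan overlap.
Rohan starts before Tariq ends → Tariq and Rohan overlap.

Dmitri & Ingrid, Dmitri & Mei, Kenji & Priya, Kenji & Tariq, Priya & Rohan, Priya & Tariq, Rohan & Tariq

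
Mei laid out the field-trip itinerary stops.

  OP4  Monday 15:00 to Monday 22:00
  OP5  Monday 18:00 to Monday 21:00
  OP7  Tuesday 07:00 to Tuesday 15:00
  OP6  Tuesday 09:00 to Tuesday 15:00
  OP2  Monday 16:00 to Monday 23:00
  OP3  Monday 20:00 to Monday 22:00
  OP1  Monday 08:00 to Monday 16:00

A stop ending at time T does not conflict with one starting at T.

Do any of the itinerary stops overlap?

Sorted by start: OP1, OP4, OP2, OP5, OP3, OP7, OP6.
OP4 starts before OP1 ends → OP1 and OP4 overlap.
That's a conflict, so the schedule is not conflict-free.

Yes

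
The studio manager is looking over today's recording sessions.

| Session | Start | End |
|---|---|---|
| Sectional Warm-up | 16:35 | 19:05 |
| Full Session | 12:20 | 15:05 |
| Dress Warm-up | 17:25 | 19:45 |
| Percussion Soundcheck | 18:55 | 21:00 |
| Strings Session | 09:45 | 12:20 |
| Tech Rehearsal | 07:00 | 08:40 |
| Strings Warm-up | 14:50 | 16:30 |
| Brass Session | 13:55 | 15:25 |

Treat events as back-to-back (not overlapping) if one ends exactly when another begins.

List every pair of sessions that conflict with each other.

Brass Session & Full Session, Brass Session & Strings Warm-up, Dress Warm-up & Percussion Soundcheck, Dress Warm-up & Sectional Warm-up, Full Session & Strings Warm-up, Percussion Soundcheck & Sectional Warm-up

Sorted by start: Tech Rehearsal, Strings Session, Full Session, Brass Session, Strings Warm-up, Sectional Warm-up, Dress Warm-up, Percussion Soundcheck.
Strings Session starts after Tech Rehearsal ends; Tech Rehearsal is clear from here.
Full Session starts exactly when Strings Session ends (back-to-back, no overlap); Strings Session is clear from here.
Brass Session starts before Full Session ends → Full Session and Brass Session overlap.
Strings Warm-up starts before Full Session ends → Full Session and Strings Warm-up overlap.
Sectional Warm-up starts after Full Session ends; Full Session is clear from here.
Strings Warm-up starts before Brass Session ends → Brass Session and Strings Warm-up overlap.
Sectional Warm-up starts after Brass Session ends; Brass Session is clear from here.
Sectional Warm-up starts after Strings Warm-up ends; Strings Warm-up is clear from here.
Dress Warm-up starts before Sectional Warm-up ends → Sectional Warm-up and Dress Warm-up overlap.
Percussion Soundcheck starts before Sectional Warm-up ends → Sectional Warm-up and Percussion Soundcheck overlap.
Percussion Soundcheck starts before Dress Warm-up ends → Dress Warm-up and Percussion Soundcheck overlap.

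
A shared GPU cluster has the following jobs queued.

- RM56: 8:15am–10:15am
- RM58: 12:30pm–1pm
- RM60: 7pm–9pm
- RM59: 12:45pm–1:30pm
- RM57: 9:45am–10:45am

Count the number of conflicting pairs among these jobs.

2

Check each pair: they overlap iff neither finishes before the other starts.
Sorted by start: RM56, RM57, RM58, RM59, RM60.
RM57 starts before RM56 ends → RM56 and RM57 overlap.
RM58 starts after RM56 ends, so RM56 has no further overlaps.
RM58 starts after RM57 ends, so RM57 has no further overlaps.
RM59 starts before RM58 ends → RM58 and RM59 overlap.
RM60 starts after RM58 ends.
RM60 starts after RM59 ends.
Overlapping pairs: RM56 & RM57, RM58 & RM59 — 2 in total.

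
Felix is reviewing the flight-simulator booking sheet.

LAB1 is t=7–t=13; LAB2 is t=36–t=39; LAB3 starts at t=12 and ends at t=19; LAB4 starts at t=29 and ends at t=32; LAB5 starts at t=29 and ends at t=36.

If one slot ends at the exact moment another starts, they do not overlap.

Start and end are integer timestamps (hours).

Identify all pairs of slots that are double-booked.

LAB1 & LAB3, LAB4 & LAB5

Two intervals overlap when each starts before the other ends.
Sorted by start: LAB1, LAB3, LAB4, LAB5, LAB2.
LAB3 starts before LAB1 ends → LAB1 and LAB3 overlap.
LAB4 starts after LAB1 ends, so nothing later overlaps LAB1 either.
LAB4 starts after LAB3 ends, so nothing later overlaps LAB3 either.
LAB5 starts before LAB4 ends → LAB4 and LAB5 overlap.
LAB2 starts after LAB4 ends.
LAB2 starts exactly when LAB5 ends (back-to-back, no overlap).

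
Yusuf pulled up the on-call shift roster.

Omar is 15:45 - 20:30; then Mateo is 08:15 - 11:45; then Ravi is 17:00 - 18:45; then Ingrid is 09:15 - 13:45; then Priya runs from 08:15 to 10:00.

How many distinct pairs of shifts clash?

Check each pair: they overlap iff neither finishes before the other starts.
Sorted by start: Priya, Mateo, Ingrid, Omar, Ravi.
Mateo starts before Priya ends → Priya and Mateo overlap.
Ingrid starts before Priya ends → Priya and Ingrid overlap.
Omar starts after Priya ends — done with Priya.
Ingrid starts before Mateo ends → Mateo and Ingrid overlap.
Omar starts after Mateo ends — done with Mateo.
Omar starts after Ingrid ends — done with Ingrid.
Ravi starts before Omar ends → Omar and Ravi overlap.
Overlapping pairs: Ingrid & Mateo, Ingrid & Priya, Mateo & Priya, Omar & Ravi — 4 in total.

4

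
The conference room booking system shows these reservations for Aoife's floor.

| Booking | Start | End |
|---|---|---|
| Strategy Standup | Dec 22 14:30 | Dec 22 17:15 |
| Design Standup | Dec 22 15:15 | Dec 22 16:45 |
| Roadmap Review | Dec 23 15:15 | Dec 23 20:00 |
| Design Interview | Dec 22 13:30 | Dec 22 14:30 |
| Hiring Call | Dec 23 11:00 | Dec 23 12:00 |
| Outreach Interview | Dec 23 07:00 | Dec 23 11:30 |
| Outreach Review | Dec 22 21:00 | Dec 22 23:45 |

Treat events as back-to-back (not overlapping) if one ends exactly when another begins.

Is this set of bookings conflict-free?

No

Sorted by start: Design Interview, Strategy Standup, Design Standup, Outreach Review, Outreach Interview, Hiring Call, Roadmap Review.
Strategy Standup starts exactly when Design Interview ends (back-to-back, no overlap) — done with Design Interview.
Design Standup starts before Strategy Standup ends → Strategy Standup and Design Standup overlap.
That's a conflict, so the schedule is not conflict-free.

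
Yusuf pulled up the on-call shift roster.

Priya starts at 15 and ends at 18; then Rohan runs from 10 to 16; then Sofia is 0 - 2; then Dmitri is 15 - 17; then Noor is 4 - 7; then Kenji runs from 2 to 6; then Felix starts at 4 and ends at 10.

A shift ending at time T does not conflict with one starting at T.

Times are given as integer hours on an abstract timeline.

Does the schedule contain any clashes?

Sorted by start: Sofia, Kenji, Felix, Noor, Rohan, Priya, Dmitri.
Kenji starts exactly when Sofia ends (back-to-back, no overlap), so Sofia has no further overlaps.
Felix starts before Kenji ends → Kenji and Felix overlap.
That's a conflict, so the schedule is not conflict-free.

Yes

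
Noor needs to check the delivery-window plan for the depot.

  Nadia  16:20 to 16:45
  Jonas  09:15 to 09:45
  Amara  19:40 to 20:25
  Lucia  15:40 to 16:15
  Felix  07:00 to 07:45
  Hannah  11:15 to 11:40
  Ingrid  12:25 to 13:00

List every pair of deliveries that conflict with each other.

Sorted by start: Felix, Jonas, Hannah, Ingrid, Lucia, Nadia, Amara.
Jonas starts after Felix ends, so nothing later overlaps Felix either.
Hannah starts after Jonas ends, so nothing later overlaps Jonas either.
Ingrid starts after Hannah ends, so nothing later overlaps Hannah either.
Lucia starts after Ingrid ends, so nothing later overlaps Ingrid either.
Nadia starts after Lucia ends, so nothing later overlaps Lucia either.
Amara starts after Nadia ends.

no conflicts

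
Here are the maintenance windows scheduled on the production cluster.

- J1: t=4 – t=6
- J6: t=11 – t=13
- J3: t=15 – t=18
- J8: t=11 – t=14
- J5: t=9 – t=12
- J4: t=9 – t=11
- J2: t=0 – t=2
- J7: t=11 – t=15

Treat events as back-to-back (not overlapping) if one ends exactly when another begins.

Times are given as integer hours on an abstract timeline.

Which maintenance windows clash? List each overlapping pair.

J4 & J5, J5 & J6, J5 & J7, J5 & J8, J6 & J7, J6 & J8, J7 & J8

Two intervals overlap when each starts before the other ends.
Sorted by start: J2, J1, J4, J5, J6, J7, J8, J3.
J1 starts after J2 ends, so nothing later overlaps J2 either.
J4 starts after J1 ends, so nothing later overlaps J1 either.
J5 starts before J4 ends → J4 and J5 overlap.
J6 starts exactly when J4 ends (back-to-back, no overlap), so nothing later overlaps J4 either.
J6 starts before J5 ends → J5 and J6 overlap.
J7 starts before J5 ends → J5 and J7 overlap.
J8 starts before J5 ends → J5 and J8 overlap.
J3 starts after J5 ends.
J7 starts before J6 ends → J6 and J7 overlap.
J8 starts before J6 ends → J6 and J8 overlap.
J3 starts after J6 ends.
J8 starts before J7 ends → J7 and J8 overlap.
J3 starts exactly when J7 ends (back-to-back, no overlap).
J3 starts after J8 ends.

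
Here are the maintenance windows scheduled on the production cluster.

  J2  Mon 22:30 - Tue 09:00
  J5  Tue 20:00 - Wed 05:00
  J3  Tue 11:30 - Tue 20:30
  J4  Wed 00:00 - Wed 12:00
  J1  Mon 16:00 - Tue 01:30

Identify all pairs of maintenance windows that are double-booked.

J1 & J2, J3 & J5, J4 & J5

Sorted by start: J1, J2, J3, J5, J4.
J2 starts before J1 ends → J1 and J2 overlap.
J3 starts after J1 ends, so nothing later overlaps J1 either.
J3 starts after J2 ends, so nothing later overlaps J2 either.
J5 starts before J3 ends → J3 and J5 overlap.
J4 starts after J3 ends.
J4 starts before J5 ends → J5 and J4 overlap.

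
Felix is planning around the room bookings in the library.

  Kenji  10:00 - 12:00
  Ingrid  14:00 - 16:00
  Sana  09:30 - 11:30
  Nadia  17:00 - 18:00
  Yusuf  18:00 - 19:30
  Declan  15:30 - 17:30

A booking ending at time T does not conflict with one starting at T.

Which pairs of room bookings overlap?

Declan & Ingrid, Declan & Nadia, Kenji & Sana

Check each pair: they overlap iff neither finishes before the other starts.
Sorted by start: Sana, Kenji, Ingrid, Declan, Nadia, Yusuf.
Kenji starts before Sana ends → Sana and Kenji overlap.
Ingrid starts after Sana ends — done with Sana.
Ingrid starts after Kenji ends — done with Kenji.
Declan starts before Ingrid ends → Ingrid and Declan overlap.
Nadia starts after Ingrid ends — done with Ingrid.
Nadia starts before Declan ends → Declan and Nadia overlap.
Yusuf starts after Declan ends.
Yusuf starts exactly when Nadia ends (back-to-back, no overlap).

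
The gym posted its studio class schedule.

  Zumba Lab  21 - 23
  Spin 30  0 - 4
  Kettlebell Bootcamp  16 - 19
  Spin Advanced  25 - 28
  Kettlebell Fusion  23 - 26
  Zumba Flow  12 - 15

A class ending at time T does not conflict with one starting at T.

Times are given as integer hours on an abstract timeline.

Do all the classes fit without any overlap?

No

Sorted by start: Spin 30, Zumba Flow, Kettlebell Bootcamp, Zumba Lab, Kettlebell Fusion, Spin Advanced.
Zumba Flow starts after Spin 30 ends, so Spin 30 has no further overlaps.
Kettlebell Bootcamp starts after Zumba Flow ends, so Zumba Flow has no further overlaps.
Zumba Lab starts after Kettlebell Bootcamp ends, so Kettlebell Bootcamp has no further overlaps.
Kettlebell Fusion starts exactly when Zumba Lab ends (back-to-back, no overlap), so Zumba Lab has no further overlaps.
Spin Advanced starts before Kettlebell Fusion ends → Kettlebell Fusion and Spin Advanced overlap.
That's a conflict, so the schedule is not conflict-free.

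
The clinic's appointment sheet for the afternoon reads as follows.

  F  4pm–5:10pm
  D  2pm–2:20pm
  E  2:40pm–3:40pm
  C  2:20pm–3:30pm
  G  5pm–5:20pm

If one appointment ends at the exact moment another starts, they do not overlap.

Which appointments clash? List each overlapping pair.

C & E, F & G

Sorted by start: D, C, E, F, G.
C starts exactly when D ends (back-to-back, no overlap), so nothing later overlaps D either.
E starts before C ends → C and E overlap.
F starts after C ends, so nothing later overlaps C either.
F starts after E ends, so nothing later overlaps E either.
G starts before F ends → F and G overlap.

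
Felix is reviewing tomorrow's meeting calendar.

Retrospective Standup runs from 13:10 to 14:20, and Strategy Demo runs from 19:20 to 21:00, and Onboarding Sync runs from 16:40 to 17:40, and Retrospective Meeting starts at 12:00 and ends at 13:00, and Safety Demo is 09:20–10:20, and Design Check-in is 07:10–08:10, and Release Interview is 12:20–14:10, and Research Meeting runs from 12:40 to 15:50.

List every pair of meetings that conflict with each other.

Release Interview & Research Meeting, Release Interview & Retrospective Meeting, Release Interview & Retrospective Standup, Research Meeting & Retrospective Meeting, Research Meeting & Retrospective Standup

Check each pair: they overlap iff neither finishes before the other starts.
Sorted by start: Design Check-in, Safety Demo, Retrospective Meeting, Release Interview, Research Meeting, Retrospective Standup, Onboarding Sync, Strategy Demo.
Safety Demo starts after Design Check-in ends; Design Check-in is clear from here.
Retrospective Meeting starts after Safety Demo ends; Safety Demo is clear from here.
Release Interview starts before Retrospective Meeting ends → Retrospective Meeting and Release Interview overlap.
Research Meeting starts before Retrospective Meeting ends → Retrospective Meeting and Research Meeting overlap.
Retrospective Standup starts after Retrospective Meeting ends; Retrospective Meeting is clear from here.
Research Meeting starts before Release Interview ends → Release Interview and Research Meeting overlap.
Retrospective Standup starts before Release Interview ends → Release Interview and Retrospective Standup overlap.
Onboarding Sync starts after Release Interview ends; Release Interview is clear from here.
Retrospective Standup starts before Research Meeting ends → Research Meeting and Retrospective Standup overlap.
Onboarding Sync starts after Research Meeting ends; Research Meeting is clear from here.
Onboarding Sync starts after Retrospective Standup ends; Retrospective Standup is clear from here.
Strategy Demo starts after Onboarding Sync ends.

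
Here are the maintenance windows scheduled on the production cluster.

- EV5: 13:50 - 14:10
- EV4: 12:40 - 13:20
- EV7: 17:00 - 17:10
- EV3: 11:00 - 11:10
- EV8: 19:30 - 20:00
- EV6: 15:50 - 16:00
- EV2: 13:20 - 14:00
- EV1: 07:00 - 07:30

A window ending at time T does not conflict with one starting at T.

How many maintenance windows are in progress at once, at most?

2

Sweep the timeline, counting +1 at each start and −1 at each end (ends before starts at a tie):
07:00 start EV1 → 1
07:30 end EV1 → 0
11:00 start EV3 → 1
11:10 end EV3 → 0
12:40 start EV4 → 1
13:20 end EV4 → 0
13:20 start EV2 → 1
13:50 start EV5 → 2
14:00 end EV2 → 1
14:10 end EV5 → 0
15:50 start EV6 → 1
16:00 end EV6 → 0
17:00 start EV7 → 1
17:10 end EV7 → 0
19:30 start EV8 → 1
20:00 end EV8 → 0
Peak is 2, at 13:50 (EV2, EV5).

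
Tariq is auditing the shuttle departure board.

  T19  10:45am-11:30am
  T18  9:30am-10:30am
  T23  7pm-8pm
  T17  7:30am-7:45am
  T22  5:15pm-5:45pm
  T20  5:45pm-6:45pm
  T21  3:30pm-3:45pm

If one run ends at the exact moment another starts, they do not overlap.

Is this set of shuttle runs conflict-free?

Yes

Sorted by start: T17, T18, T19, T21, T22, T20, T23.
T18 starts after T17 ends, so T17 has no further overlaps.
T19 starts after T18 ends, so T18 has no further overlaps.
T21 starts after T19 ends, so T19 has no further overlaps.
T22 starts after T21 ends, so T21 has no further overlaps.
T20 starts exactly when T22 ends (back-to-back, no overlap), so T22 has no further overlaps.
T23 starts after T20 ends.
Every pair is clear; the schedule has no overlaps.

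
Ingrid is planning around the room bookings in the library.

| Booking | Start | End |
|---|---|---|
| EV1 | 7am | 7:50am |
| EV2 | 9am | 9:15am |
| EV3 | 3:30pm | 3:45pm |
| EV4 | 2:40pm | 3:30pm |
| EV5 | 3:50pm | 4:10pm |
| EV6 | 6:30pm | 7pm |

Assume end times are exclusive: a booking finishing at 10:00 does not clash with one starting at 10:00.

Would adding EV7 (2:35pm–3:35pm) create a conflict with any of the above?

Yes — it overlaps EV3, EV4

EV1: ends 7:50am at or before EV7 starts 2:35pm → clear.
EV2: ends 9:15am at or before EV7 starts 2:35pm → clear.
EV4: starts 2:40pm before EV7 ends 3:35pm, and ends 3:30pm after EV7 starts 2:35pm → overlap.
EV3: starts 3:30pm before EV7 ends 3:35pm, and ends 3:45pm after EV7 starts 2:35pm → overlap.
EV5: starts 3:50pm at or after EV7 ends 3:35pm → clear.
EV6: starts 6:30pm at or after EV7 ends 3:35pm → clear.
EV7 overlaps EV3, EV4.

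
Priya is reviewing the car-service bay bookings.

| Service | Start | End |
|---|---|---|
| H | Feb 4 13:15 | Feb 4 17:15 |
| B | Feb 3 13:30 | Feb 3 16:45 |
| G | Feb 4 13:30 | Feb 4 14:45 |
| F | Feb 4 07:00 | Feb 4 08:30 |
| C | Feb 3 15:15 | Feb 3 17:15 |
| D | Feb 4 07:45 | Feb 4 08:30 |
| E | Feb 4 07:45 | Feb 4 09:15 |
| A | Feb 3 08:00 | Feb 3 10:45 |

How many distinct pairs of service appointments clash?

Sorted by start: A, B, C, F, D, E, H, G.
B starts after A ends, so A has no further overlaps.
C starts before B ends → B and C overlap.
F starts after B ends, so B has no further overlaps.
F starts after C ends, so C has no further overlaps.
D starts before F ends → F and D overlap.
E starts before F ends → F and E overlap.
H starts after F ends, so F has no further overlaps.
E starts before D ends → D and E overlap.
H starts after D ends, so D has no further overlaps.
H starts after E ends, so E has no further overlaps.
G starts before H ends → H and G overlap.
Overlapping pairs: B & C, D & E, D & F, E & F, G & H — 5 in total.

5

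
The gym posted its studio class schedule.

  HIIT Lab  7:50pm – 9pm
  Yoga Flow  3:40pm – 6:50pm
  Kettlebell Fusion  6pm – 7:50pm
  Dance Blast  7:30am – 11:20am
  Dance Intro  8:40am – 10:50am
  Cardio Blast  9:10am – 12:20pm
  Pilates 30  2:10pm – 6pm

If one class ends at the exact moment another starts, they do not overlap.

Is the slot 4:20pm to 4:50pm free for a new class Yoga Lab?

No — it overlaps Pilates 30, Yoga Flow

Dance Blast: ends 11:20am at or before Yoga Lab starts 4:20pm → clear.
Dance Intro: ends 10:50am at or before Yoga Lab starts 4:20pm → clear.
Cardio Blast: ends 12:20pm at or before Yoga Lab starts 4:20pm → clear.
Pilates 30: starts 2:10pm before Yoga Lab ends 4:50pm, and ends 6pm after Yoga Lab starts 4:20pm → overlap.
Yoga Flow: starts 3:40pm before Yoga Lab ends 4:50pm, and ends 6:50pm after Yoga Lab starts 4:20pm → overlap.
Kettlebell Fusion: starts 6pm at or after Yoga Lab ends 4:50pm → clear.
HIIT Lab: starts 7:50pm at or after Yoga Lab ends 4:50pm → clear.
Yoga Lab overlaps Yoga Flow, Pilates 30.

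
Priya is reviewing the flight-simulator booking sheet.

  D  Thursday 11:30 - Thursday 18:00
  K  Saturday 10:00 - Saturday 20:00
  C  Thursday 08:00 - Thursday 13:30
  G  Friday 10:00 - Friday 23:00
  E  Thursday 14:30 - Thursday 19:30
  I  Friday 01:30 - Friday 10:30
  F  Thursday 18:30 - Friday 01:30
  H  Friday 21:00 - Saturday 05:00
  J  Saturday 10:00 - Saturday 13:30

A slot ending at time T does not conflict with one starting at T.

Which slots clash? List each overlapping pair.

C & D, D & E, E & F, G & H, G & I, J & K

Sorted by start: C, D, E, F, I, G, H, J, K.
D starts before C ends → C and D overlap.
E starts after C ends — done with C.
E starts before D ends → D and E overlap.
F starts after D ends — done with D.
F starts before E ends → E and F overlap.
I starts after E ends — done with E.
I starts exactly when F ends (back-to-back, no overlap) — done with F.
G starts before I ends → I and G overlap.
H starts after I ends — done with I.
H starts before G ends → G and H overlap.
J starts after G ends — done with G.
J starts after H ends — done with H.
K starts before J ends → J and K overlap.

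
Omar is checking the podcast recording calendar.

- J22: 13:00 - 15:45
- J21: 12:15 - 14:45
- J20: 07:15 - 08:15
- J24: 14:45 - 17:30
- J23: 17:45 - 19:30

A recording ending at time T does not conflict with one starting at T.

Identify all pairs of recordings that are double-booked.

Sorted by start: J20, J21, J22, J24, J23.
J21 starts after J20 ends — done with J20.
J22 starts before J21 ends → J21 and J22 overlap.
J24 starts exactly when J21 ends (back-to-back, no overlap) — done with J21.
J24 starts before J22 ends → J22 and J24 overlap.
J23 starts after J22 ends.
J23 starts after J24 ends.

J21 & J22, J22 & J24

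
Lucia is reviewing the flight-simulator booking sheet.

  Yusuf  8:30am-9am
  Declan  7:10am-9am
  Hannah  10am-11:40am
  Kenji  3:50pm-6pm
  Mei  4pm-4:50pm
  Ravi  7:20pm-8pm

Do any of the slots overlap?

Sorted by start: Declan, Yusuf, Hannah, Kenji, Mei, Ravi.
Yusuf starts before Declan ends → Declan and Yusuf overlap.
That's a conflict, so the schedule is not conflict-free.

Yes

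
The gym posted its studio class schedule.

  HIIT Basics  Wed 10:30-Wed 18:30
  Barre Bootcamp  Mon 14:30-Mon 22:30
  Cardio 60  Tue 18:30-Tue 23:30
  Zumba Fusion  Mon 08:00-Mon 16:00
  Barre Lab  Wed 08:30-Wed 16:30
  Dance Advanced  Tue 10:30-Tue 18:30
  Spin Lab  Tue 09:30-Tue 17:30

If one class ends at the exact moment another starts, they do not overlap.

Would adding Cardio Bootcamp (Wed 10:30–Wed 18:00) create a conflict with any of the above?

Zumba Fusion: ends Mon 16:00 at or before Cardio Bootcamp starts Wed 10:30 → clear.
Barre Bootcamp: ends Mon 22:30 at or before Cardio Bootcamp starts Wed 10:30 → clear.
Spin Lab: ends Tue 17:30 at or before Cardio Bootcamp starts Wed 10:30 → clear.
Dance Advanced: ends Tue 18:30 at or before Cardio Bootcamp starts Wed 10:30 → clear.
Cardio 60: ends Tue 23:30 at or before Cardio Bootcamp starts Wed 10:30 → clear.
Barre Lab: starts Wed 08:30 before Cardio Bootcamp ends Wed 18:00, and ends Wed 16:30 after Cardio Bootcamp starts Wed 10:30 → overlap.
HIIT Basics: starts Wed 10:30 before Cardio Bootcamp ends Wed 18:00, and ends Wed 18:30 after Cardio Bootcamp starts Wed 10:30 → overlap.
Cardio Bootcamp overlaps Barre Lab, HIIT Basics.

Yes — it overlaps Barre Lab, HIIT Basics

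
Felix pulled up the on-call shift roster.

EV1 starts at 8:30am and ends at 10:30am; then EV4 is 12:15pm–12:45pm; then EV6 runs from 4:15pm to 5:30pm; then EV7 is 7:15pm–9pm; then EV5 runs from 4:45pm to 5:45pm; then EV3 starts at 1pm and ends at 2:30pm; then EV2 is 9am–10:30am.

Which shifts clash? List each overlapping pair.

EV1 & EV2, EV5 & EV6

Sorted by start: EV1, EV2, EV4, EV3, EV6, EV5, EV7.
EV2 starts before EV1 ends → EV1 and EV2 overlap.
EV4 starts after EV1 ends; EV1 is clear from here.
EV4 starts after EV2 ends; EV2 is clear from here.
EV3 starts after EV4 ends; EV4 is clear from here.
EV6 starts after EV3 ends; EV3 is clear from here.
EV5 starts before EV6 ends → EV6 and EV5 overlap.
EV7 starts after EV6 ends.
EV7 starts after EV5 ends.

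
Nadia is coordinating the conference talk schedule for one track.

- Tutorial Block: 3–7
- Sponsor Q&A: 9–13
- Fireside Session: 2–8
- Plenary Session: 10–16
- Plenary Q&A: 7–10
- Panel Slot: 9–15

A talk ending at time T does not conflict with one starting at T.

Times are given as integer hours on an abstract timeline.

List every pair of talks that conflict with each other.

Sorted by start: Fireside Session, Tutorial Block, Plenary Q&A, Sponsor Q&A, Panel Slot, Plenary Session.
Tutorial Block starts before Fireside Session ends → Fireside Session and Tutorial Block overlap.
Plenary Q&A starts before Fireside Session ends → Fireside Session and Plenary Q&A overlap.
Sponsor Q&A starts after Fireside Session ends — done with Fireside Session.
Plenary Q&A starts exactly when Tutorial Block ends (back-to-back, no overlap) — done with Tutorial Block.
Sponsor Q&A starts before Plenary Q&A ends → Plenary Q&A and Sponsor Q&A overlap.
Panel Slot starts before Plenary Q&A ends → Plenary Q&A and Panel Slot overlap.
Plenary Session starts exactly when Plenary Q&A ends (back-to-back, no overlap).
Panel Slot starts before Sponsor Q&A ends → Sponsor Q&A and Panel Slot overlap.
Plenary Session starts before Sponsor Q&A ends → Sponsor Q&A and Plenary Session overlap.
Plenary Session starts before Panel Slot ends → Panel Slot and Plenary Session overlap.

Fireside Session & Plenary Q&A, Fireside Session & Tutorial Block, Panel Slot & Plenary Q&A, Panel Slot & Plenary Session, Panel Slot & Sponsor Q&A, Plenary Q&A & Sponsor Q&A, Plenary Session & Sponsor Q&A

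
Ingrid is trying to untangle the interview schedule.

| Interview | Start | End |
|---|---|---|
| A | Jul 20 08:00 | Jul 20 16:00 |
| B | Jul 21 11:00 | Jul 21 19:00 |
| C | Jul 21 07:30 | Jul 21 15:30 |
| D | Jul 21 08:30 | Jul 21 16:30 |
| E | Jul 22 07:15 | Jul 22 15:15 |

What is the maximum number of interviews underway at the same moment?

3

Sort all start/end points and keep a running count:
Jul 20 08:00 start A → 1
Jul 20 16:00 end A → 0
Jul 21 07:30 start C → 1
Jul 21 08:30 start D → 2
Jul 21 11:00 start B → 3
Jul 21 15:30 end C → 2
Jul 21 16:30 end D → 1
Jul 21 19:00 end B → 0
Jul 22 07:15 start E → 1
Jul 22 15:15 end E → 0
Peak is 3, at Jul 21 11:00 (B, C, D).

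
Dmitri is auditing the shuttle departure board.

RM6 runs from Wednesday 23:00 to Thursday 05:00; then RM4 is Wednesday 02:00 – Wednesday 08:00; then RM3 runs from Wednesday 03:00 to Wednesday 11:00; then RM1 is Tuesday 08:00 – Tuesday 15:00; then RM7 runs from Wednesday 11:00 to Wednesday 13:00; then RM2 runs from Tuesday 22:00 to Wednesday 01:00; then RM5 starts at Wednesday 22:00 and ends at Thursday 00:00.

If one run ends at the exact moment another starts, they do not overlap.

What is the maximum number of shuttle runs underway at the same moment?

Sweep the timeline, counting +1 at each start and −1 at each end (ends before starts at a tie):
Tuesday 08:00 start RM1 → 1
Tuesday 15:00 end RM1 → 0
Tuesday 22:00 start RM2 → 1
Wednesday 01:00 end RM2 → 0
Wednesday 02:00 start RM4 → 1
Wednesday 03:00 start RM3 → 2
Wednesday 08:00 end RM4 → 1
Wednesday 11:00 end RM3 → 0
Wednesday 11:00 start RM7 → 1
Wednesday 13:00 end RM7 → 0
Wednesday 22:00 start RM5 → 1
Wednesday 23:00 start RM6 → 2
Thursday 00:00 end RM5 → 1
Thursday 05:00 end RM6 → 0
Peak is 2, at Wednesday 03:00 (RM3, RM4).

2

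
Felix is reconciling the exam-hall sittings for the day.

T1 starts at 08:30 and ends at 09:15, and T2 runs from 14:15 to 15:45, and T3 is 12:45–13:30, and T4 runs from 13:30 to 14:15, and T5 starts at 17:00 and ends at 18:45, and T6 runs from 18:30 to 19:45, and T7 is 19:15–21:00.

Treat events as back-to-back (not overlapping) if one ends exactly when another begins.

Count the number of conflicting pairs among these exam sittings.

Sorted by start: T1, T3, T4, T2, T5, T6, T7.
T3 starts after T1 ends — done with T1.
T4 starts exactly when T3 ends (back-to-back, no overlap) — done with T3.
T2 starts exactly when T4 ends (back-to-back, no overlap) — done with T4.
T5 starts after T2 ends — done with T2.
T6 starts before T5 ends → T5 and T6 overlap.
T7 starts after T5 ends.
T7 starts before T6 ends → T6 and T7 overlap.
Overlapping pairs: T5 & T6, T6 & T7 — 2 in total.

2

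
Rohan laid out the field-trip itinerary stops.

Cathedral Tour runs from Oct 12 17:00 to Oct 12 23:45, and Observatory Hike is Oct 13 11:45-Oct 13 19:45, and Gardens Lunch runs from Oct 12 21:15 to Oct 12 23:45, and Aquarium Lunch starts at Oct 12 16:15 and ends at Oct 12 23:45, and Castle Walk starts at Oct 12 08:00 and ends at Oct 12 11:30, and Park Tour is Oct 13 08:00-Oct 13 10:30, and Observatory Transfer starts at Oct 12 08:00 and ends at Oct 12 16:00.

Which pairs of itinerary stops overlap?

Sorted by start: Observatory Transfer, Castle Walk, Aquarium Lunch, Cathedral Tour, Gardens Lunch, Park Tour, Observatory Hike.
Castle Walk starts before Observatory Transfer ends → Observatory Transfer and Castle Walk overlap.
Aquarium Lunch starts after Observatory Transfer ends; Observatory Transfer is clear from here.
Aquarium Lunch starts after Castle Walk ends; Castle Walk is clear from here.
Cathedral Tour starts before Aquarium Lunch ends → Aquarium Lunch and Cathedral Tour overlap.
Gardens Lunch starts before Aquarium Lunch ends → Aquarium Lunch and Gardens Lunch overlap.
Park Tour starts after Aquarium Lunch ends; Aquarium Lunch is clear from here.
Gardens Lunch starts before Cathedral Tour ends → Cathedral Tour and Gardens Lunch overlap.
Park Tour starts after Cathedral Tour ends; Cathedral Tour is clear from here.
Park Tour starts after Gardens Lunch ends; Gardens Lunch is clear from here.
Observatory Hike starts after Park Tour ends.

Aquarium Lunch & Cathedral Tour, Aquarium Lunch & Gardens Lunch, Castle Walk & Observatory Transfer, Cathedral Tour & Gardens Lunch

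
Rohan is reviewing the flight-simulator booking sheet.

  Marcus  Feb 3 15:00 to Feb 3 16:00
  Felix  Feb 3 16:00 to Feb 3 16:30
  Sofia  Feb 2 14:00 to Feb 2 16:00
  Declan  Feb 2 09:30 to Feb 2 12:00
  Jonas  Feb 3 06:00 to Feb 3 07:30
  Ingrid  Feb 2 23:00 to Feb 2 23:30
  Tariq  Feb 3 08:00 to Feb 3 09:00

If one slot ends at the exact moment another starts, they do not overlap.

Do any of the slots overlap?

No

Check each pair: they overlap iff neither finishes before the other starts.
Sorted by start: Declan, Sofia, Ingrid, Jonas, Tariq, Marcus, Felix.
Sofia starts after Declan ends, so nothing later overlaps Declan either.
Ingrid starts after Sofia ends, so nothing later overlaps Sofia either.
Jonas starts after Ingrid ends, so nothing later overlaps Ingrid either.
Tariq starts after Jonas ends, so nothing later overlaps Jonas either.
Marcus starts after Tariq ends, so nothing later overlaps Tariq either.
Felix starts exactly when Marcus ends (back-to-back, no overlap).
Every pair is clear; the schedule has no overlaps.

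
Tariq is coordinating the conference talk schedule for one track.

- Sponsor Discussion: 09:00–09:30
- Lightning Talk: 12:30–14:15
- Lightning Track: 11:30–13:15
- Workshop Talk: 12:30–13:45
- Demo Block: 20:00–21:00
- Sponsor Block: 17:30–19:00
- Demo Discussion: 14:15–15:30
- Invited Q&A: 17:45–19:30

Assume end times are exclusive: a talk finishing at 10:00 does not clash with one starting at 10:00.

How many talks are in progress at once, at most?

Sort all start/end points and keep a running count:
09:00 start Sponsor Discussion → 1
09:30 end Sponsor Discussion → 0
11:30 start Lightning Track → 1
12:30 start Lightning Talk → 2
12:30 start Workshop Talk → 3
13:15 end Lightning Track → 2
13:45 end Workshop Talk → 1
14:15 end Lightning Talk → 0
14:15 start Demo Discussion → 1
15:30 end Demo Discussion → 0
17:30 start Sponsor Block → 1
17:45 start Invited Q&A → 2
19:00 end Sponsor Block → 1
19:30 end Invited Q&A → 0
20:00 start Demo Block → 1
21:00 end Demo Block → 0
Peak is 3, at 12:30 (Lightning Talk, Lightning Track, Workshop Talk).

3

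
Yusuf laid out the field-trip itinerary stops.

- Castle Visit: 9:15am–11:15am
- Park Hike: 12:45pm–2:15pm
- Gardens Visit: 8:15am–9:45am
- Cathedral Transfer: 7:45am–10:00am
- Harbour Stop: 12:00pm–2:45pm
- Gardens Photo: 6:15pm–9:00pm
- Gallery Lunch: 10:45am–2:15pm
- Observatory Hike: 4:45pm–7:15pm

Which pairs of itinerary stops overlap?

Sorted by start: Cathedral Transfer, Gardens Visit, Castle Visit, Gallery Lunch, Harbour Stop, Park Hike, Observatory Hike, Gardens Photo.
Gardens Visit starts before Cathedral Transfer ends → Cathedral Transfer and Gardens Visit overlap.
Castle Visit starts before Cathedral Transfer ends → Cathedral Transfer and Castle Visit overlap.
Gallery Lunch starts after Cathedral Transfer ends, so Cathedral Transfer has no further overlaps.
Castle Visit starts before Gardens Visit ends → Gardens Visit and Castle Visit overlap.
Gallery Lunch starts after Gardens Visit ends, so Gardens Visit has no further overlaps.
Gallery Lunch starts before Castle Visit ends → Castle Visit and Gallery Lunch overlap.
Harbour Stop starts after Castle Visit ends, so Castle Visit has no further overlaps.
Harbour Stop starts before Gallery Lunch ends → Gallery Lunch and Harbour Stop overlap.
Park Hike starts before Gallery Lunch ends → Gallery Lunch and Park Hike overlap.
Observatory Hike starts after Gallery Lunch ends, so Gallery Lunch has no further overlaps.
Park Hike starts before Harbour Stop ends → Harbour Stop and Park Hike overlap.
Observatory Hike starts after Harbour Stop ends, so Harbour Stop has no further overlaps.
Observatory Hike starts after Park Hike ends, so Park Hike has no further overlaps.
Gardens Photo starts before Observatory Hike ends → Observatory Hike and Gardens Photo overlap.

Castle Visit & Cathedral Transfer, Castle Visit & Gallery Lunch, Castle Visit & Gardens Visit, Cathedral Transfer & Gardens Visit, Gallery Lunch & Harbour Stop, Gallery Lunch & Park Hike, Gardens Photo & Observatory Hike, Harbour Stop & Park Hike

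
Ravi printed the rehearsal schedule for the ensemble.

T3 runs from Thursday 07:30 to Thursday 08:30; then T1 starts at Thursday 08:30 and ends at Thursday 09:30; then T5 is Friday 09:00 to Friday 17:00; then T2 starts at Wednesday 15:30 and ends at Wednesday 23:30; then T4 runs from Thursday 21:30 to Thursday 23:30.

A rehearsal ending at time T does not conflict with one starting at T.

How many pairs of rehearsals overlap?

0

Sorted by start: T2, T3, T1, T4, T5.
T3 starts after T2 ends; T2 is clear from here.
T1 starts exactly when T3 ends (back-to-back, no overlap); T3 is clear from here.
T4 starts after T1 ends; T1 is clear from here.
T5 starts after T4 ends.
No pair overlaps.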